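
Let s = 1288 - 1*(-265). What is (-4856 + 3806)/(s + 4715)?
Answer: -525/3134 ≈ -0.16752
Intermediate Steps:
s = 1553 (s = 1288 + 265 = 1553)
(-4856 + 3806)/(s + 4715) = (-4856 + 3806)/(1553 + 4715) = -1050/6268 = -1050*1/6268 = -525/3134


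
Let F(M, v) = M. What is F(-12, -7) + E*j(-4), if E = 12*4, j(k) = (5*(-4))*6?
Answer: -5772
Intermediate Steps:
j(k) = -120 (j(k) = -20*6 = -120)
E = 48
F(-12, -7) + E*j(-4) = -12 + 48*(-120) = -12 - 5760 = -5772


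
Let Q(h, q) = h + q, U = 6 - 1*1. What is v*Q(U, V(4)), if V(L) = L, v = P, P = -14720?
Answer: -132480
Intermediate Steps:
v = -14720
U = 5 (U = 6 - 1 = 5)
v*Q(U, V(4)) = -14720*(5 + 4) = -14720*9 = -132480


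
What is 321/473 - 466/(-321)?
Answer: 323459/151833 ≈ 2.1304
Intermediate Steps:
321/473 - 466/(-321) = 321*(1/473) - 466*(-1/321) = 321/473 + 466/321 = 323459/151833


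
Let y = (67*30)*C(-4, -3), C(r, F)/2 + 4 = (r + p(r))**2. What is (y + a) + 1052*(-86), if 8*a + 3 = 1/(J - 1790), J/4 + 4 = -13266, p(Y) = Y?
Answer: 66163398269/438960 ≈ 1.5073e+5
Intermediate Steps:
J = -53080 (J = -16 + 4*(-13266) = -16 - 53064 = -53080)
C(r, F) = -8 + 8*r**2 (C(r, F) = -8 + 2*(r + r)**2 = -8 + 2*(2*r)**2 = -8 + 2*(4*r**2) = -8 + 8*r**2)
a = -164611/438960 (a = -3/8 + 1/(8*(-53080 - 1790)) = -3/8 + (1/8)/(-54870) = -3/8 + (1/8)*(-1/54870) = -3/8 - 1/438960 = -164611/438960 ≈ -0.37500)
y = 241200 (y = (67*30)*(-8 + 8*(-4)**2) = 2010*(-8 + 8*16) = 2010*(-8 + 128) = 2010*120 = 241200)
(y + a) + 1052*(-86) = (241200 - 164611/438960) + 1052*(-86) = 105876987389/438960 - 90472 = 66163398269/438960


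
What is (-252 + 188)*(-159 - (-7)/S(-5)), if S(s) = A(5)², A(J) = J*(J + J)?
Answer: 6359888/625 ≈ 10176.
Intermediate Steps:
A(J) = 2*J² (A(J) = J*(2*J) = 2*J²)
S(s) = 2500 (S(s) = (2*5²)² = (2*25)² = 50² = 2500)
(-252 + 188)*(-159 - (-7)/S(-5)) = (-252 + 188)*(-159 - (-7)/2500) = -64*(-159 - (-7)/2500) = -64*(-159 - 1*(-7/2500)) = -64*(-159 + 7/2500) = -64*(-397493/2500) = 6359888/625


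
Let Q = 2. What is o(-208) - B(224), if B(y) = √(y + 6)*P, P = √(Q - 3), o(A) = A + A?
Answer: -416 - I*√230 ≈ -416.0 - 15.166*I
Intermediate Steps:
o(A) = 2*A
P = I (P = √(2 - 3) = √(-1) = I ≈ 1.0*I)
B(y) = I*√(6 + y) (B(y) = √(y + 6)*I = √(6 + y)*I = I*√(6 + y))
o(-208) - B(224) = 2*(-208) - I*√(6 + 224) = -416 - I*√230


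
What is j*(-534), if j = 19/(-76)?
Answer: 267/2 ≈ 133.50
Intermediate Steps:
j = -¼ (j = 19*(-1/76) = -¼ ≈ -0.25000)
j*(-534) = -¼*(-534) = 267/2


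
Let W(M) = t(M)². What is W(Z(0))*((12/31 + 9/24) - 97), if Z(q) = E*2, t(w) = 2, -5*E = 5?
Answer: -23867/62 ≈ -384.95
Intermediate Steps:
E = -1 (E = -⅕*5 = -1)
Z(q) = -2 (Z(q) = -1*2 = -2)
W(M) = 4 (W(M) = 2² = 4)
W(Z(0))*((12/31 + 9/24) - 97) = 4*((12/31 + 9/24) - 97) = 4*((12*(1/31) + 9*(1/24)) - 97) = 4*((12/31 + 3/8) - 97) = 4*(189/248 - 97) = 4*(-23867/248) = -23867/62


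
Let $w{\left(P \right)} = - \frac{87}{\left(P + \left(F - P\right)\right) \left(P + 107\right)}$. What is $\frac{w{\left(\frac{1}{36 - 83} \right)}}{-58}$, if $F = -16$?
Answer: $- \frac{47}{53632} \approx -0.00087634$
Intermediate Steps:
$w{\left(P \right)} = - \frac{87}{-1712 - 16 P}$ ($w{\left(P \right)} = - \frac{87}{\left(P - \left(16 + P\right)\right) \left(P + 107\right)} = - \frac{87}{\left(-16\right) \left(107 + P\right)} = - \frac{87}{-1712 - 16 P}$)
$\frac{w{\left(\frac{1}{36 - 83} \right)}}{-58} = \frac{\frac{87}{16} \frac{1}{107 + \frac{1}{36 - 83}}}{-58} = \frac{87}{16 \left(107 + \frac{1}{-47}\right)} \left(- \frac{1}{58}\right) = \frac{87}{16 \left(107 - \frac{1}{47}\right)} \left(- \frac{1}{58}\right) = \frac{87}{16 \cdot \frac{5028}{47}} \left(- \frac{1}{58}\right) = \frac{87}{16} \cdot \frac{47}{5028} \left(- \frac{1}{58}\right) = \frac{1363}{26816} \left(- \frac{1}{58}\right) = - \frac{47}{53632}$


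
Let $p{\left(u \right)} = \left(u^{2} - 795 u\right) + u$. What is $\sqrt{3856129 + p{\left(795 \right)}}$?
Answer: $38 \sqrt{2671} \approx 1963.9$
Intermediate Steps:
$p{\left(u \right)} = u^{2} - 794 u$
$\sqrt{3856129 + p{\left(795 \right)}} = \sqrt{3856129 + 795 \left(-794 + 795\right)} = \sqrt{3856129 + 795 \cdot 1} = \sqrt{3856129 + 795} = \sqrt{3856924} = 38 \sqrt{2671}$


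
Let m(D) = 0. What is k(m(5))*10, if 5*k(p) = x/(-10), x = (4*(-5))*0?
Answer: 0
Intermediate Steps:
x = 0 (x = -20*0 = 0)
k(p) = 0 (k(p) = (0/(-10))/5 = (0*(-⅒))/5 = (⅕)*0 = 0)
k(m(5))*10 = 0*10 = 0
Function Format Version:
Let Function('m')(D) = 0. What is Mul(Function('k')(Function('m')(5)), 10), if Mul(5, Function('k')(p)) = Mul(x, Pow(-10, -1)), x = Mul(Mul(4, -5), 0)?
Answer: 0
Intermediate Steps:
x = 0 (x = Mul(-20, 0) = 0)
Function('k')(p) = 0 (Function('k')(p) = Mul(Rational(1, 5), Mul(0, Pow(-10, -1))) = Mul(Rational(1, 5), Mul(0, Rational(-1, 10))) = Mul(Rational(1, 5), 0) = 0)
Mul(Function('k')(Function('m')(5)), 10) = Mul(0, 10) = 0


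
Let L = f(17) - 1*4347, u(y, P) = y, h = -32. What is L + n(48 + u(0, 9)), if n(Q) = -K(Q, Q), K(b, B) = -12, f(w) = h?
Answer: -4367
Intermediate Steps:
f(w) = -32
n(Q) = 12 (n(Q) = -1*(-12) = 12)
L = -4379 (L = -32 - 1*4347 = -32 - 4347 = -4379)
L + n(48 + u(0, 9)) = -4379 + 12 = -4367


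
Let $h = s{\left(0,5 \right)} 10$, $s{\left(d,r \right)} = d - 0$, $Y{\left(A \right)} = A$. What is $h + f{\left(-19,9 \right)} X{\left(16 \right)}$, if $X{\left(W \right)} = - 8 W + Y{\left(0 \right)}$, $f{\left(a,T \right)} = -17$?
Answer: $2176$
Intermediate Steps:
$s{\left(d,r \right)} = d$ ($s{\left(d,r \right)} = d + 0 = d$)
$h = 0$ ($h = 0 \cdot 10 = 0$)
$X{\left(W \right)} = - 8 W$ ($X{\left(W \right)} = - 8 W + 0 = - 8 W$)
$h + f{\left(-19,9 \right)} X{\left(16 \right)} = 0 - 17 \left(\left(-8\right) 16\right) = 0 - -2176 = 0 + 2176 = 2176$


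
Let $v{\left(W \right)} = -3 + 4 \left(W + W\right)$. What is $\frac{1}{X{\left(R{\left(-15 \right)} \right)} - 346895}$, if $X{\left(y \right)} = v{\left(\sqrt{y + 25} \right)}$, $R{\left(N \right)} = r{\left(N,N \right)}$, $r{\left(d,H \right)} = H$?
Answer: $- \frac{173449}{60169110882} - \frac{2 \sqrt{10}}{30084555441} \approx -2.8829 \cdot 10^{-6}$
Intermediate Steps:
$R{\left(N \right)} = N$
$v{\left(W \right)} = -3 + 8 W$ ($v{\left(W \right)} = -3 + 4 \cdot 2 W = -3 + 8 W$)
$X{\left(y \right)} = -3 + 8 \sqrt{25 + y}$ ($X{\left(y \right)} = -3 + 8 \sqrt{y + 25} = -3 + 8 \sqrt{25 + y}$)
$\frac{1}{X{\left(R{\left(-15 \right)} \right)} - 346895} = \frac{1}{\left(-3 + 8 \sqrt{25 - 15}\right) - 346895} = \frac{1}{\left(-3 + 8 \sqrt{10}\right) - 346895} = \frac{1}{-346898 + 8 \sqrt{10}}$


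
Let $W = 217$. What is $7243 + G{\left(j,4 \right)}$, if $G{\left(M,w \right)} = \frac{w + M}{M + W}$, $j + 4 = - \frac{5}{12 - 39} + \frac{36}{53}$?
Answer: $\frac{2216648957}{306040} \approx 7243.0$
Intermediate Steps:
$j = - \frac{4487}{1431}$ ($j = -4 + \left(- \frac{5}{12 - 39} + \frac{36}{53}\right) = -4 + \left(- \frac{5}{12 - 39} + 36 \cdot \frac{1}{53}\right) = -4 + \left(- \frac{5}{-27} + \frac{36}{53}\right) = -4 + \left(\left(-5\right) \left(- \frac{1}{27}\right) + \frac{36}{53}\right) = -4 + \left(\frac{5}{27} + \frac{36}{53}\right) = -4 + \frac{1237}{1431} = - \frac{4487}{1431} \approx -3.1356$)
$G{\left(M,w \right)} = \frac{M + w}{217 + M}$ ($G{\left(M,w \right)} = \frac{w + M}{M + 217} = \frac{M + w}{217 + M}$)
$7243 + G{\left(j,4 \right)} = 7243 + \frac{- \frac{4487}{1431} + 4}{217 - \frac{4487}{1431}} = 7243 + \frac{1}{\frac{306040}{1431}} \cdot \frac{1237}{1431} = 7243 + \frac{1431}{306040} \cdot \frac{1237}{1431} = 7243 + \frac{1237}{306040} = \frac{2216648957}{306040}$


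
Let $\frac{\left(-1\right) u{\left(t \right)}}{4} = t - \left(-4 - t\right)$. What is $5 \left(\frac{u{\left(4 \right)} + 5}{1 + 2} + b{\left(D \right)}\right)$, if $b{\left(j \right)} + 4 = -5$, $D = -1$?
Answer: $- \frac{350}{3} \approx -116.67$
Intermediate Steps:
$u{\left(t \right)} = -16 - 8 t$ ($u{\left(t \right)} = - 4 \left(t - \left(-4 - t\right)\right) = - 4 \left(t + \left(4 + t\right)\right) = - 4 \left(4 + 2 t\right) = -16 - 8 t$)
$b{\left(j \right)} = -9$ ($b{\left(j \right)} = -4 - 5 = -9$)
$5 \left(\frac{u{\left(4 \right)} + 5}{1 + 2} + b{\left(D \right)}\right) = 5 \left(\frac{\left(-16 - 32\right) + 5}{1 + 2} - 9\right) = 5 \left(\frac{\left(-16 - 32\right) + 5}{3} - 9\right) = 5 \left(\left(-48 + 5\right) \frac{1}{3} - 9\right) = 5 \left(\left(-43\right) \frac{1}{3} - 9\right) = 5 \left(- \frac{43}{3} - 9\right) = 5 \left(- \frac{70}{3}\right) = - \frac{350}{3}$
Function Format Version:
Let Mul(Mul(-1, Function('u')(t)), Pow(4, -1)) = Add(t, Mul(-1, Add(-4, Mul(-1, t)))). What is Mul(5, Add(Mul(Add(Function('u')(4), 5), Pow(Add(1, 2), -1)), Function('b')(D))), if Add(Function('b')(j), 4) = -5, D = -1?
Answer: Rational(-350, 3) ≈ -116.67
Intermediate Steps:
Function('u')(t) = Add(-16, Mul(-8, t)) (Function('u')(t) = Mul(-4, Add(t, Mul(-1, Add(-4, Mul(-1, t))))) = Mul(-4, Add(t, Add(4, t))) = Mul(-4, Add(4, Mul(2, t))) = Add(-16, Mul(-8, t)))
Function('b')(j) = -9 (Function('b')(j) = Add(-4, -5) = -9)
Mul(5, Add(Mul(Add(Function('u')(4), 5), Pow(Add(1, 2), -1)), Function('b')(D))) = Mul(5, Add(Mul(Add(Add(-16, Mul(-8, 4)), 5), Pow(Add(1, 2), -1)), -9)) = Mul(5, Add(Mul(Add(Add(-16, -32), 5), Pow(3, -1)), -9)) = Mul(5, Add(Mul(Add(-48, 5), Rational(1, 3)), -9)) = Mul(5, Add(Mul(-43, Rational(1, 3)), -9)) = Mul(5, Add(Rational(-43, 3), -9)) = Mul(5, Rational(-70, 3)) = Rational(-350, 3)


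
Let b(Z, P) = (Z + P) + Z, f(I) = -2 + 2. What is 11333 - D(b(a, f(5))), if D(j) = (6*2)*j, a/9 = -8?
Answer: 13061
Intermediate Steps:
f(I) = 0
a = -72 (a = 9*(-8) = -72)
b(Z, P) = P + 2*Z (b(Z, P) = (P + Z) + Z = P + 2*Z)
D(j) = 12*j
11333 - D(b(a, f(5))) = 11333 - 12*(0 + 2*(-72)) = 11333 - 12*(0 - 144) = 11333 - 12*(-144) = 11333 - 1*(-1728) = 11333 + 1728 = 13061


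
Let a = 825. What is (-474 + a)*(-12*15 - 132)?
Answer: -109512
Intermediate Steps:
(-474 + a)*(-12*15 - 132) = (-474 + 825)*(-12*15 - 132) = 351*(-180 - 132) = 351*(-312) = -109512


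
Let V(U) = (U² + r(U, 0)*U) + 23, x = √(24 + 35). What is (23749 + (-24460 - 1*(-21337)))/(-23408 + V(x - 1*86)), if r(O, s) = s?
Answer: -1392255/1067879 + 886918*√59/63004861 ≈ -1.1956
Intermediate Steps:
x = √59 ≈ 7.6811
V(U) = 23 + U² (V(U) = (U² + 0*U) + 23 = (U² + 0) + 23 = U² + 23 = 23 + U²)
(23749 + (-24460 - 1*(-21337)))/(-23408 + V(x - 1*86)) = (23749 + (-24460 - 1*(-21337)))/(-23408 + (23 + (√59 - 1*86)²)) = (23749 + (-24460 + 21337))/(-23408 + (23 + (√59 - 86)²)) = (23749 - 3123)/(-23408 + (23 + (-86 + √59)²)) = 20626/(-23385 + (-86 + √59)²)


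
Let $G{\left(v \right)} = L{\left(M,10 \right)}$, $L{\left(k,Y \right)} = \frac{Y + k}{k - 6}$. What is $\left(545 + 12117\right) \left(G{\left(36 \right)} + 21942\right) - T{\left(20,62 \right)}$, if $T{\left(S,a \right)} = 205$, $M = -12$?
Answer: $\frac{2500477253}{9} \approx 2.7783 \cdot 10^{8}$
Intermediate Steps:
$L{\left(k,Y \right)} = \frac{Y + k}{-6 + k}$
$G{\left(v \right)} = \frac{1}{9}$ ($G{\left(v \right)} = \frac{10 - 12}{-6 - 12} = \frac{1}{-18} \left(-2\right) = \left(- \frac{1}{18}\right) \left(-2\right) = \frac{1}{9}$)
$\left(545 + 12117\right) \left(G{\left(36 \right)} + 21942\right) - T{\left(20,62 \right)} = \left(545 + 12117\right) \left(\frac{1}{9} + 21942\right) - 205 = 12662 \cdot \frac{197479}{9} - 205 = \frac{2500479098}{9} - 205 = \frac{2500477253}{9}$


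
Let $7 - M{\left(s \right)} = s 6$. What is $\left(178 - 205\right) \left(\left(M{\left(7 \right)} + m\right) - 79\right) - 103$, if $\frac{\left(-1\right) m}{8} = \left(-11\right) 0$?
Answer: $2975$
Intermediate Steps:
$m = 0$ ($m = - 8 \left(\left(-11\right) 0\right) = \left(-8\right) 0 = 0$)
$M{\left(s \right)} = 7 - 6 s$ ($M{\left(s \right)} = 7 - s 6 = 7 - 6 s$)
$\left(178 - 205\right) \left(\left(M{\left(7 \right)} + m\right) - 79\right) - 103 = \left(178 - 205\right) \left(\left(\left(7 - 42\right) + 0\right) - 79\right) - 103 = - 27 \left(\left(\left(7 - 42\right) + 0\right) - 79\right) - 103 = - 27 \left(\left(-35 + 0\right) - 79\right) - 103 = - 27 \left(-35 - 79\right) - 103 = \left(-27\right) \left(-114\right) - 103 = 3078 - 103 = 2975$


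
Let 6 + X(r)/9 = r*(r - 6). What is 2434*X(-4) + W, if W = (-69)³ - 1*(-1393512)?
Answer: 1809807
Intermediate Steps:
X(r) = -54 + 9*r*(-6 + r) (X(r) = -54 + 9*(r*(r - 6)) = -54 + 9*(r*(-6 + r)) = -54 + 9*r*(-6 + r))
W = 1065003 (W = -328509 + 1393512 = 1065003)
2434*X(-4) + W = 2434*(-54 - 54*(-4) + 9*(-4)²) + 1065003 = 2434*(-54 + 216 + 9*16) + 1065003 = 2434*(-54 + 216 + 144) + 1065003 = 2434*306 + 1065003 = 744804 + 1065003 = 1809807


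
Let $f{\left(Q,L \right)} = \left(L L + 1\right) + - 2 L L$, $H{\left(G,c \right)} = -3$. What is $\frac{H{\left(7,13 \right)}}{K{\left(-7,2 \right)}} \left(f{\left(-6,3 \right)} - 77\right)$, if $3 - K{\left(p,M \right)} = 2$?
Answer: $255$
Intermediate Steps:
$K{\left(p,M \right)} = 1$ ($K{\left(p,M \right)} = 3 - 2 = 1$)
$f{\left(Q,L \right)} = 1 - L^{2}$ ($f{\left(Q,L \right)} = \left(L^{2} + 1\right) - 2 L^{2} = \left(1 + L^{2}\right) - 2 L^{2} = 1 - L^{2}$)
$\frac{H{\left(7,13 \right)}}{K{\left(-7,2 \right)}} \left(f{\left(-6,3 \right)} - 77\right) = - \frac{3}{1} \left(\left(1 - 3^{2}\right) - 77\right) = \left(-3\right) 1 \left(\left(1 - 9\right) - 77\right) = - 3 \left(\left(1 - 9\right) - 77\right) = - 3 \left(-8 - 77\right) = \left(-3\right) \left(-85\right) = 255$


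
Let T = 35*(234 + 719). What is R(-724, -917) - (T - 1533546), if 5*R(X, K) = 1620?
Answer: 1500515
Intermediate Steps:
R(X, K) = 324 (R(X, K) = (1/5)*1620 = 324)
T = 33355 (T = 35*953 = 33355)
R(-724, -917) - (T - 1533546) = 324 - (33355 - 1533546) = 324 - 1*(-1500191) = 324 + 1500191 = 1500515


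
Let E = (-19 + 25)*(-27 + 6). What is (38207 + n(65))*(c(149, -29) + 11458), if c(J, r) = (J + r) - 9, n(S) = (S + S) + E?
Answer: 442063059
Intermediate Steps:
E = -126 (E = 6*(-21) = -126)
n(S) = -126 + 2*S (n(S) = (S + S) - 126 = 2*S - 126 = -126 + 2*S)
c(J, r) = -9 + J + r
(38207 + n(65))*(c(149, -29) + 11458) = (38207 + (-126 + 2*65))*((-9 + 149 - 29) + 11458) = (38207 + (-126 + 130))*(111 + 11458) = (38207 + 4)*11569 = 38211*11569 = 442063059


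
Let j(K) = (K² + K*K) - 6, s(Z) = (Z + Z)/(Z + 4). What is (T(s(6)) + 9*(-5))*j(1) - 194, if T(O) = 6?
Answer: -38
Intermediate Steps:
s(Z) = 2*Z/(4 + Z) (s(Z) = (2*Z)/(4 + Z) = 2*Z/(4 + Z))
j(K) = -6 + 2*K² (j(K) = (K² + K²) - 6 = 2*K² - 6 = -6 + 2*K²)
(T(s(6)) + 9*(-5))*j(1) - 194 = (6 + 9*(-5))*(-6 + 2*1²) - 194 = (6 - 45)*(-6 + 2*1) - 194 = -39*(-6 + 2) - 194 = -39*(-4) - 194 = 156 - 194 = -38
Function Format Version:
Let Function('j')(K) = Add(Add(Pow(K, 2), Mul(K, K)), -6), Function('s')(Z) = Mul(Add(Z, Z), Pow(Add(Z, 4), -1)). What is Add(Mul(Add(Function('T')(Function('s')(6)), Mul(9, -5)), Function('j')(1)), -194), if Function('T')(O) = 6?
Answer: -38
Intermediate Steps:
Function('s')(Z) = Mul(2, Z, Pow(Add(4, Z), -1)) (Function('s')(Z) = Mul(Mul(2, Z), Pow(Add(4, Z), -1)) = Mul(2, Z, Pow(Add(4, Z), -1)))
Function('j')(K) = Add(-6, Mul(2, Pow(K, 2))) (Function('j')(K) = Add(Add(Pow(K, 2), Pow(K, 2)), -6) = Add(Mul(2, Pow(K, 2)), -6) = Add(-6, Mul(2, Pow(K, 2))))
Add(Mul(Add(Function('T')(Function('s')(6)), Mul(9, -5)), Function('j')(1)), -194) = Add(Mul(Add(6, Mul(9, -5)), Add(-6, Mul(2, Pow(1, 2)))), -194) = Add(Mul(Add(6, -45), Add(-6, Mul(2, 1))), -194) = Add(Mul(-39, Add(-6, 2)), -194) = Add(Mul(-39, -4), -194) = Add(156, -194) = -38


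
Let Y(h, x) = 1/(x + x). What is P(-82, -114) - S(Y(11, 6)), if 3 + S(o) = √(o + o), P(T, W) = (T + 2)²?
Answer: 6403 - √6/6 ≈ 6402.6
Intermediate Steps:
Y(h, x) = 1/(2*x)
P(T, W) = (2 + T)²
S(o) = -3 + √2*√o (S(o) = -3 + √(o + o) = -3 + √(2*o) = -3 + √2*√o)
P(-82, -114) - S(Y(11, 6)) = (2 - 82)² - (-3 + √2*√((½)/6)) = (-80)² - (-3 + √2*√((½)*(⅙))) = 6400 - (-3 + √2*√(1/12)) = 6400 - (-3 + √2*(√3/6)) = 6400 - (-3 + √6/6) = 6400 + (3 - √6/6) = 6403 - √6/6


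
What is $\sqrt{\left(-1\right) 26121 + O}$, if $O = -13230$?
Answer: $i \sqrt{39351} \approx 198.37 i$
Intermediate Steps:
$\sqrt{\left(-1\right) 26121 + O} = \sqrt{\left(-1\right) 26121 - 13230} = \sqrt{-26121 - 13230} = \sqrt{-39351} = i \sqrt{39351}$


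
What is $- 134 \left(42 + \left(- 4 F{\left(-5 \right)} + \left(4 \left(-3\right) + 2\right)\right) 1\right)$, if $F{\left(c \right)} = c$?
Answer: $-6968$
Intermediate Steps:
$- 134 \left(42 + \left(- 4 F{\left(-5 \right)} + \left(4 \left(-3\right) + 2\right)\right) 1\right) = - 134 \left(42 + \left(\left(-4\right) \left(-5\right) + \left(4 \left(-3\right) + 2\right)\right) 1\right) = - 134 \left(42 + \left(20 + \left(-12 + 2\right)\right) 1\right) = - 134 \left(42 + \left(20 - 10\right) 1\right) = - 134 \left(42 + 10 \cdot 1\right) = - 134 \left(42 + 10\right) = \left(-134\right) 52 = -6968$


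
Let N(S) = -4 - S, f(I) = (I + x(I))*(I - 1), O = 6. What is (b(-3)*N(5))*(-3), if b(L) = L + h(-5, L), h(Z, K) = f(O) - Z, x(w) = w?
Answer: 1674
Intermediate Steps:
f(I) = 2*I*(-1 + I) (f(I) = (I + I)*(I - 1) = (2*I)*(-1 + I) = 2*I*(-1 + I))
h(Z, K) = 60 - Z (h(Z, K) = 2*6*(-1 + 6) - Z = 2*6*5 - Z = 60 - Z)
b(L) = 65 + L (b(L) = L + (60 - 1*(-5)) = L + (60 + 5) = L + 65 = 65 + L)
(b(-3)*N(5))*(-3) = ((65 - 3)*(-4 - 1*5))*(-3) = (62*(-4 - 5))*(-3) = (62*(-9))*(-3) = -558*(-3) = 1674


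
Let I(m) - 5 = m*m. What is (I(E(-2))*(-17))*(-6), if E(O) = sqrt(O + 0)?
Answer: 306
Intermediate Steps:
E(O) = sqrt(O)
I(m) = 5 + m**2 (I(m) = 5 + m*m = 5 + m**2)
(I(E(-2))*(-17))*(-6) = ((5 + (sqrt(-2))**2)*(-17))*(-6) = ((5 + (I*sqrt(2))**2)*(-17))*(-6) = ((5 - 2)*(-17))*(-6) = (3*(-17))*(-6) = -51*(-6) = 306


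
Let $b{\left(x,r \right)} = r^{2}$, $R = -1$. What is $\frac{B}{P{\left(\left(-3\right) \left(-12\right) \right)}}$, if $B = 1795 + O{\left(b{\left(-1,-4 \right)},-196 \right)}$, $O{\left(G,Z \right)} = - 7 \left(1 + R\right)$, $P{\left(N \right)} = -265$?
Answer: $- \frac{359}{53} \approx -6.7736$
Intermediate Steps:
$O{\left(G,Z \right)} = 0$ ($O{\left(G,Z \right)} = - 7 \left(1 - 1\right) = \left(-7\right) 0 = 0$)
$B = 1795$ ($B = 1795 + 0 = 1795$)
$\frac{B}{P{\left(\left(-3\right) \left(-12\right) \right)}} = \frac{1795}{-265} = 1795 \left(- \frac{1}{265}\right) = - \frac{359}{53}$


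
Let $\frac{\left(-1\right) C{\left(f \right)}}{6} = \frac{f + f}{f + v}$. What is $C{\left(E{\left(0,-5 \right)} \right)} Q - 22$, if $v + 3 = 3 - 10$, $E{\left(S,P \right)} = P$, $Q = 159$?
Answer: $-658$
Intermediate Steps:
$v = -10$ ($v = -3 + \left(3 - 10\right) = -3 - 7 = -10$)
$C{\left(f \right)} = - \frac{12 f}{-10 + f}$ ($C{\left(f \right)} = - 6 \frac{f + f}{f - 10} = - 6 \frac{2 f}{-10 + f} = - \frac{12 f}{-10 + f}$)
$C{\left(E{\left(0,-5 \right)} \right)} Q - 22 = \left(-12\right) \left(-5\right) \frac{1}{-10 - 5} \cdot 159 - 22 = \left(-12\right) \left(-5\right) \frac{1}{-15} \cdot 159 - 22 = \left(-12\right) \left(-5\right) \left(- \frac{1}{15}\right) 159 - 22 = \left(-4\right) 159 - 22 = -636 - 22 = -658$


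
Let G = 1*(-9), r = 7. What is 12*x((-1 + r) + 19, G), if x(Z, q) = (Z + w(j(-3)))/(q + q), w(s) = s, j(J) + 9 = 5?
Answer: -14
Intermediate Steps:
j(J) = -4 (j(J) = -9 + 5 = -4)
G = -9
x(Z, q) = (-4 + Z)/(2*q) (x(Z, q) = (Z - 4)/(q + q) = (-4 + Z)/((2*q)) = (-4 + Z)*(1/(2*q)) = (-4 + Z)/(2*q))
12*x((-1 + r) + 19, G) = 12*((1/2)*(-4 + ((-1 + 7) + 19))/(-9)) = 12*((1/2)*(-1/9)*(-4 + (6 + 19))) = 12*((1/2)*(-1/9)*(-4 + 25)) = 12*((1/2)*(-1/9)*21) = 12*(-7/6) = -14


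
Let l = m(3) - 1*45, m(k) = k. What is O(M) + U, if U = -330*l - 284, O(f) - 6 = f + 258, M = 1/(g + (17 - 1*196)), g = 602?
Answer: 5854321/423 ≈ 13840.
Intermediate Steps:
l = -42 (l = 3 - 1*45 = 3 - 45 = -42)
M = 1/423 (M = 1/(602 + (17 - 1*196)) = 1/(602 + (17 - 196)) = 1/(602 - 179) = 1/423 ≈ 0.0023641)
O(f) = 264 + f (O(f) = 6 + (f + 258) = 6 + (258 + f) = 264 + f)
U = 13576 (U = -330*(-42) - 284 = 13860 - 284 = 13576)
O(M) + U = (264 + 1/423) + 13576 = 111673/423 + 13576 = 5854321/423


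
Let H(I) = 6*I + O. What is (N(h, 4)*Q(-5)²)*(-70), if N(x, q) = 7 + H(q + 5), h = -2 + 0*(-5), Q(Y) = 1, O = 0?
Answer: -4270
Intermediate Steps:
H(I) = 6*I (H(I) = 6*I + 0 = 6*I)
h = -2 (h = -2 + 0 = -2)
N(x, q) = 37 + 6*q (N(x, q) = 7 + 6*(q + 5) = 7 + 6*(5 + q) = 7 + (30 + 6*q) = 37 + 6*q)
(N(h, 4)*Q(-5)²)*(-70) = ((37 + 6*4)*1²)*(-70) = ((37 + 24)*1)*(-70) = (61*1)*(-70) = 61*(-70) = -4270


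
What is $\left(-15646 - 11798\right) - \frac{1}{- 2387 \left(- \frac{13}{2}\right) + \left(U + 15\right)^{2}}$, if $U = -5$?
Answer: $- \frac{857103566}{31231} \approx -27444.0$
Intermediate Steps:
$\left(-15646 - 11798\right) - \frac{1}{- 2387 \left(- \frac{13}{2}\right) + \left(U + 15\right)^{2}} = \left(-15646 - 11798\right) - \frac{1}{- 2387 \left(- \frac{13}{2}\right) + \left(-5 + 15\right)^{2}} = \left(-15646 - 11798\right) - \frac{1}{- 2387 \left(\left(-13\right) \frac{1}{2}\right) + 10^{2}} = -27444 - \frac{1}{\left(-2387\right) \left(- \frac{13}{2}\right) + 100} = -27444 - \frac{1}{\frac{31031}{2} + 100} = -27444 - \frac{1}{\frac{31231}{2}} = -27444 - \frac{2}{31231} = - \frac{857103566}{31231}$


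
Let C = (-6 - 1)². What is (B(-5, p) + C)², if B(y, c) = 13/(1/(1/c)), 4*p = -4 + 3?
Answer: 9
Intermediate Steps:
C = 49 (C = (-7)² = 49)
p = -¼ (p = (-4 + 3)/4 = (¼)*(-1) = -¼ ≈ -0.25000)
B(y, c) = 13/c
(B(-5, p) + C)² = (13/(-¼) + 49)² = (13*(-4) + 49)² = (-52 + 49)² = (-3)² = 9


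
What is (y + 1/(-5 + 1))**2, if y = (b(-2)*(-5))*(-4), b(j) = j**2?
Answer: 101761/16 ≈ 6360.1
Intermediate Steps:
y = 80 (y = ((-2)**2*(-5))*(-4) = (4*(-5))*(-4) = -20*(-4) = 80)
(y + 1/(-5 + 1))**2 = (80 + 1/(-5 + 1))**2 = (80 + 1/(-4))**2 = (80 - 1/4)**2 = (319/4)**2 = 101761/16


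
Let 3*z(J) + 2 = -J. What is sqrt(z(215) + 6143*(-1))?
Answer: I*sqrt(55938)/3 ≈ 78.837*I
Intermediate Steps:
z(J) = -2/3 - J/3 (z(J) = -2/3 + (-J)/3 = -2/3 - J/3)
sqrt(z(215) + 6143*(-1)) = sqrt((-2/3 - 1/3*215) + 6143*(-1)) = sqrt((-2/3 - 215/3) - 6143) = sqrt(-217/3 - 6143) = sqrt(-18646/3) = I*sqrt(55938)/3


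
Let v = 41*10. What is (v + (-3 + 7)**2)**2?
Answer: 181476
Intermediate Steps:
v = 410
(v + (-3 + 7)**2)**2 = (410 + (-3 + 7)**2)**2 = (410 + 4**2)**2 = (410 + 16)**2 = 426**2 = 181476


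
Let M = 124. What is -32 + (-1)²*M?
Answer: 92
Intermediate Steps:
-32 + (-1)²*M = -32 + (-1)²*124 = -32 + 1*124 = -32 + 124 = 92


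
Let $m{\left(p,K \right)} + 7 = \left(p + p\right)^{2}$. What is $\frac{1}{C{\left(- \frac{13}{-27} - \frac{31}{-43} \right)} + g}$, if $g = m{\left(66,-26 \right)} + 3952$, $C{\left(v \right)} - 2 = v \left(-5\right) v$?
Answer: $\frac{1347921}{28796675611} \approx 4.6808 \cdot 10^{-5}$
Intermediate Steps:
$C{\left(v \right)} = 2 - 5 v^{2}$ ($C{\left(v \right)} = 2 + v \left(-5\right) v = 2 + - 5 v v = 2 - 5 v^{2}$)
$m{\left(p,K \right)} = -7 + 4 p^{2}$ ($m{\left(p,K \right)} = -7 + \left(p + p\right)^{2} = -7 + \left(2 p\right)^{2} = -7 + 4 p^{2}$)
$g = 21369$ ($g = \left(-7 + 4 \cdot 66^{2}\right) + 3952 = \left(-7 + 4 \cdot 4356\right) + 3952 = \left(-7 + 17424\right) + 3952 = 17417 + 3952 = 21369$)
$\frac{1}{C{\left(- \frac{13}{-27} - \frac{31}{-43} \right)} + g} = \frac{1}{\left(2 - 5 \left(- \frac{13}{-27} - \frac{31}{-43}\right)^{2}\right) + 21369} = \frac{1}{\left(2 - 5 \left(\left(-13\right) \left(- \frac{1}{27}\right) - - \frac{31}{43}\right)^{2}\right) + 21369} = \frac{1}{\left(2 - 5 \left(\frac{13}{27} + \frac{31}{43}\right)^{2}\right) + 21369} = \frac{1}{\left(2 - 5 \left(\frac{1396}{1161}\right)^{2}\right) + 21369} = \frac{1}{\left(2 - \frac{9744080}{1347921}\right) + 21369} = \frac{1}{- \frac{7048238}{1347921} + 21369} = \frac{1}{\frac{28796675611}{1347921}} = \frac{1347921}{28796675611}$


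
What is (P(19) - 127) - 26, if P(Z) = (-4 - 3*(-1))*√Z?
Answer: -153 - √19 ≈ -157.36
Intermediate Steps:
P(Z) = -√Z (P(Z) = (-4 + 3)*√Z = -√Z)
(P(19) - 127) - 26 = (-√19 - 127) - 26 = (-127 - √19) - 26 = -153 - √19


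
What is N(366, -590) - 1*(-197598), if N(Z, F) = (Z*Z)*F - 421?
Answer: -78836863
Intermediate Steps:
N(Z, F) = -421 + F*Z² (N(Z, F) = Z²*F - 421 = F*Z² - 421 = -421 + F*Z²)
N(366, -590) - 1*(-197598) = (-421 - 590*366²) - 1*(-197598) = (-421 - 590*133956) + 197598 = (-421 - 79034040) + 197598 = -79034461 + 197598 = -78836863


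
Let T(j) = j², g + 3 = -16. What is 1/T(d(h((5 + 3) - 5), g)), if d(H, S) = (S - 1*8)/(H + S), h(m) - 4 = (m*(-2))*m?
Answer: 121/81 ≈ 1.4938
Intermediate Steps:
h(m) = 4 - 2*m² (h(m) = 4 + (m*(-2))*m = 4 + (-2*m)*m = 4 - 2*m²)
g = -19 (g = -3 - 16 = -19)
d(H, S) = (-8 + S)/(H + S) (d(H, S) = (S - 8)/(H + S) = (-8 + S)/(H + S))
1/T(d(h((5 + 3) - 5), g)) = 1/(((-8 - 19)/((4 - 2*((5 + 3) - 5)²) - 19))²) = 1/((-27/((4 - 2*(8 - 5)²) - 19))²) = 1/((-27/((4 - 2*3²) - 19))²) = 1/((-27/((4 - 2*9) - 19))²) = 1/((-27/((4 - 18) - 19))²) = 1/((-27/(-14 - 19))²) = 1/((-27/(-33))²) = 1/((-1/33*(-27))²) = 1/((9/11)²) = 1/(81/121) = 121/81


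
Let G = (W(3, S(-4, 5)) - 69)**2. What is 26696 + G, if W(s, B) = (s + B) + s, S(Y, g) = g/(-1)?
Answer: 31320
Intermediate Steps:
S(Y, g) = -g (S(Y, g) = g*(-1) = -g)
W(s, B) = B + 2*s (W(s, B) = (B + s) + s = B + 2*s)
G = 4624 (G = ((-1*5 + 2*3) - 69)**2 = ((-5 + 6) - 69)**2 = (1 - 69)**2 = (-68)**2 = 4624)
26696 + G = 26696 + 4624 = 31320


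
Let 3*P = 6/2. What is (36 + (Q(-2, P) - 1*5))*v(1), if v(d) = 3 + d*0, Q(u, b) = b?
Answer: 96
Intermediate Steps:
P = 1 (P = (6/2)/3 = (6*(½))/3 = (⅓)*3 = 1)
v(d) = 3 (v(d) = 3 + 0 = 3)
(36 + (Q(-2, P) - 1*5))*v(1) = (36 + (1 - 1*5))*3 = (36 + (1 - 5))*3 = (36 - 4)*3 = 32*3 = 96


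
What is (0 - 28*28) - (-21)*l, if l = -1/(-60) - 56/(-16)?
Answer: -14203/20 ≈ -710.15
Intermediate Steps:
l = 211/60 (l = -1*(-1/60) - 56*(-1/16) = 1/60 + 7/2 = 211/60 ≈ 3.5167)
(0 - 28*28) - (-21)*l = (0 - 28*28) - (-21)*211/60 = (0 - 784) - 1*(-1477/20) = -784 + 1477/20 = -14203/20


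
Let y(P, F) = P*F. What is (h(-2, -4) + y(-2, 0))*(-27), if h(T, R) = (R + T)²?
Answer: -972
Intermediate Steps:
y(P, F) = F*P
(h(-2, -4) + y(-2, 0))*(-27) = ((-4 - 2)² + 0*(-2))*(-27) = ((-6)² + 0)*(-27) = (36 + 0)*(-27) = 36*(-27) = -972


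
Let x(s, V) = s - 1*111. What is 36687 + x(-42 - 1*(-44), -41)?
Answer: 36578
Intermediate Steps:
x(s, V) = -111 + s (x(s, V) = s - 111 = -111 + s)
36687 + x(-42 - 1*(-44), -41) = 36687 + (-111 + (-42 - 1*(-44))) = 36687 + (-111 + (-42 + 44)) = 36687 + (-111 + 2) = 36687 - 109 = 36578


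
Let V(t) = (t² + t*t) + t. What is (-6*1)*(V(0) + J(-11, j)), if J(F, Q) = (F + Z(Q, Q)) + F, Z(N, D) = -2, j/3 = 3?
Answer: 144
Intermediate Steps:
j = 9 (j = 3*3 = 9)
J(F, Q) = -2 + 2*F (J(F, Q) = (F - 2) + F = (-2 + F) + F = -2 + 2*F)
V(t) = t + 2*t² (V(t) = (t² + t²) + t = 2*t² + t = t + 2*t²)
(-6*1)*(V(0) + J(-11, j)) = (-6*1)*(0*(1 + 2*0) + (-2 + 2*(-11))) = -6*(0*(1 + 0) + (-2 - 22)) = -6*(0*1 - 24) = -6*(0 - 24) = -6*(-24) = 144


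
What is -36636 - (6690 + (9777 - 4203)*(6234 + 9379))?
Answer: -87070188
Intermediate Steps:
-36636 - (6690 + (9777 - 4203)*(6234 + 9379)) = -36636 - (6690 + 5574*15613) = -36636 - (6690 + 87026862) = -36636 - 1*87033552 = -36636 - 87033552 = -87070188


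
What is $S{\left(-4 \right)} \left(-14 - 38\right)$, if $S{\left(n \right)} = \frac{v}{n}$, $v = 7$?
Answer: $91$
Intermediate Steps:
$S{\left(n \right)} = \frac{7}{n}$
$S{\left(-4 \right)} \left(-14 - 38\right) = \frac{7}{-4} \left(-14 - 38\right) = 7 \left(- \frac{1}{4}\right) \left(-52\right) = \left(- \frac{7}{4}\right) \left(-52\right) = 91$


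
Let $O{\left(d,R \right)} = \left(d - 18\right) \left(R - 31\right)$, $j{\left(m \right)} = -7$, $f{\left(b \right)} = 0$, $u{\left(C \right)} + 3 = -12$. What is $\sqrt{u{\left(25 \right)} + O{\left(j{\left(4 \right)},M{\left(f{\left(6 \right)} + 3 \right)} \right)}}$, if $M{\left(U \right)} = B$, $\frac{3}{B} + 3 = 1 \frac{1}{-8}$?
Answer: $28$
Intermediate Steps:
$u{\left(C \right)} = -15$ ($u{\left(C \right)} = -3 - 12 = -15$)
$B = - \frac{24}{25}$ ($B = \frac{3}{-3 + 1 \frac{1}{-8}} = \frac{3}{-3 + 1 \left(- \frac{1}{8}\right)} = \frac{3}{-3 - \frac{1}{8}} = \frac{3}{- \frac{25}{8}} = 3 \left(- \frac{8}{25}\right) = - \frac{24}{25} \approx -0.96$)
$M{\left(U \right)} = - \frac{24}{25}$
$O{\left(d,R \right)} = \left(-31 + R\right) \left(-18 + d\right)$ ($O{\left(d,R \right)} = \left(-18 + d\right) \left(-31 + R\right) = \left(-31 + R\right) \left(-18 + d\right)$)
$\sqrt{u{\left(25 \right)} + O{\left(j{\left(4 \right)},M{\left(f{\left(6 \right)} + 3 \right)} \right)}} = \sqrt{-15 - -799} = \sqrt{-15 + \left(558 + 217 + \frac{432}{25} + \frac{168}{25}\right)} = \sqrt{-15 + 799} = \sqrt{784} = 28$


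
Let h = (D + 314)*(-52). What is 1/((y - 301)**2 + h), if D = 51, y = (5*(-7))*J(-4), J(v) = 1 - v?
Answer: 1/207596 ≈ 4.8170e-6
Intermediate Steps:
y = -175 (y = (5*(-7))*(1 - 1*(-4)) = -35*(1 + 4) = -35*5 = -175)
h = -18980 (h = (51 + 314)*(-52) = 365*(-52) = -18980)
1/((y - 301)**2 + h) = 1/((-175 - 301)**2 - 18980) = 1/((-476)**2 - 18980) = 1/(226576 - 18980) = 1/207596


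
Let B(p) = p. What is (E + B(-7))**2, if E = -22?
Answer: 841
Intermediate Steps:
(E + B(-7))**2 = (-22 - 7)**2 = (-29)**2 = 841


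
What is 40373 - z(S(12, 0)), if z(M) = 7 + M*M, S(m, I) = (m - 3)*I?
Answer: 40366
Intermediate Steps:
S(m, I) = I*(-3 + m) (S(m, I) = (-3 + m)*I = I*(-3 + m))
z(M) = 7 + M²
40373 - z(S(12, 0)) = 40373 - (7 + (0*(-3 + 12))²) = 40373 - (7 + (0*9)²) = 40373 - (7 + 0²) = 40373 - (7 + 0) = 40373 - 1*7 = 40373 - 7 = 40366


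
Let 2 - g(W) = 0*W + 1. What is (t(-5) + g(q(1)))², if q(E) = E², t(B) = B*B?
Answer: 676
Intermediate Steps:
t(B) = B²
g(W) = 1 (g(W) = 2 - (0*W + 1) = 2 - (0 + 1) = 2 - 1*1 = 2 - 1 = 1)
(t(-5) + g(q(1)))² = ((-5)² + 1)² = (25 + 1)² = 26² = 676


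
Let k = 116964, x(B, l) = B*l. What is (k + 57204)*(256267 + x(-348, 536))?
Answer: 12146302152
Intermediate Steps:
(k + 57204)*(256267 + x(-348, 536)) = (116964 + 57204)*(256267 - 348*536) = 174168*(256267 - 186528) = 174168*69739 = 12146302152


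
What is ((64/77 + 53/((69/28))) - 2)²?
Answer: 11676531364/28227969 ≈ 413.65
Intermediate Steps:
((64/77 + 53/((69/28))) - 2)² = ((64*(1/77) + 53/((69*(1/28)))) - 2)² = ((64/77 + 53/(69/28)) - 2)² = ((64/77 + 53*(28/69)) - 2)² = ((64/77 + 1484/69) - 2)² = (118684/5313 - 2)² = (108058/5313)² = 11676531364/28227969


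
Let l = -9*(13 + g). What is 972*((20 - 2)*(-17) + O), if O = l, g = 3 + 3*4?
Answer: -542376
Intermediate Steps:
g = 15 (g = 3 + 12 = 15)
l = -252 (l = -9*(13 + 15) = -9*28 = -252)
O = -252
972*((20 - 2)*(-17) + O) = 972*((20 - 2)*(-17) - 252) = 972*(18*(-17) - 252) = 972*(-306 - 252) = 972*(-558) = -542376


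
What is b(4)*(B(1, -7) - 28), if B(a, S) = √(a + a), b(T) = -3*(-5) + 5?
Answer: -560 + 20*√2 ≈ -531.72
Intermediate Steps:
b(T) = 20 (b(T) = 15 + 5 = 20)
B(a, S) = √2*√a (B(a, S) = √(2*a) = √2*√a)
b(4)*(B(1, -7) - 28) = 20*(√2*√1 - 28) = 20*(√2*1 - 28) = 20*(√2 - 28) = 20*(-28 + √2) = -560 + 20*√2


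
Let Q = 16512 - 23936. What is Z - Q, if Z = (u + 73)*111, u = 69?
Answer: 23186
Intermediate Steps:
Z = 15762 (Z = (69 + 73)*111 = 142*111 = 15762)
Q = -7424
Z - Q = 15762 - 1*(-7424) = 15762 + 7424 = 23186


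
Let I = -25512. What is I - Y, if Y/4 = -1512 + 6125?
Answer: -43964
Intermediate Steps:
Y = 18452 (Y = 4*(-1512 + 6125) = 4*4613 = 18452)
I - Y = -25512 - 1*18452 = -25512 - 18452 = -43964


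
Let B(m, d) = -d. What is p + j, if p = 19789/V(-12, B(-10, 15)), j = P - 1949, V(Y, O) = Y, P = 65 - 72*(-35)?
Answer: -12157/12 ≈ -1013.1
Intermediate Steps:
P = 2585 (P = 65 + 2520 = 2585)
j = 636 (j = 2585 - 1949 = 636)
p = -19789/12 (p = 19789/(-12) = 19789*(-1/12) = -19789/12 ≈ -1649.1)
p + j = -19789/12 + 636 = -12157/12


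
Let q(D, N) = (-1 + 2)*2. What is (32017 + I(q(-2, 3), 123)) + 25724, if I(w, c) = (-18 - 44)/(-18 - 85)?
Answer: 5947385/103 ≈ 57742.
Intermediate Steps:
q(D, N) = 2 (q(D, N) = 1*2 = 2)
I(w, c) = 62/103 (I(w, c) = -62/(-103) = -62*(-1/103) = 62/103)
(32017 + I(q(-2, 3), 123)) + 25724 = (32017 + 62/103) + 25724 = 3297813/103 + 25724 = 5947385/103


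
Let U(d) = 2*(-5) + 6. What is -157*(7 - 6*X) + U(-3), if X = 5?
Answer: 3607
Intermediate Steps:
U(d) = -4 (U(d) = -10 + 6 = -4)
-157*(7 - 6*X) + U(-3) = -157*(7 - 6*5) - 4 = -157*(7 - 30) - 4 = -157*(-23) - 4 = 3611 - 4 = 3607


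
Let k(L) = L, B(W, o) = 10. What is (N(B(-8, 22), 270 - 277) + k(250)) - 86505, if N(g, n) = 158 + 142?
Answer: -85955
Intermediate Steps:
N(g, n) = 300
(N(B(-8, 22), 270 - 277) + k(250)) - 86505 = (300 + 250) - 86505 = 550 - 86505 = -85955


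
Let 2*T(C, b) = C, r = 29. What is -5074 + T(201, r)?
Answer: -9947/2 ≈ -4973.5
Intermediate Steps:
T(C, b) = C/2
-5074 + T(201, r) = -5074 + (½)*201 = -5074 + 201/2 = -9947/2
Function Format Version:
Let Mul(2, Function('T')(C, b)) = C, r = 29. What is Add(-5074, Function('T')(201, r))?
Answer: Rational(-9947, 2) ≈ -4973.5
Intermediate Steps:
Function('T')(C, b) = Mul(Rational(1, 2), C)
Add(-5074, Function('T')(201, r)) = Add(-5074, Mul(Rational(1, 2), 201)) = Add(-5074, Rational(201, 2)) = Rational(-9947, 2)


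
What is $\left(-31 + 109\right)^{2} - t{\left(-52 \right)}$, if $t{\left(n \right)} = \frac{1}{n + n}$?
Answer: $\frac{632737}{104} \approx 6084.0$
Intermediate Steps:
$t{\left(n \right)} = \frac{1}{2 n}$
$\left(-31 + 109\right)^{2} - t{\left(-52 \right)} = \left(-31 + 109\right)^{2} - \frac{1}{2 \left(-52\right)} = 78^{2} - \frac{1}{2} \left(- \frac{1}{52}\right) = 6084 - - \frac{1}{104} = 6084 + \frac{1}{104} = \frac{632737}{104}$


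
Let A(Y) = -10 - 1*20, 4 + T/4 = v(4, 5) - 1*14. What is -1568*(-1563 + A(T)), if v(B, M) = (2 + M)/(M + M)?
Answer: 2497824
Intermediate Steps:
v(B, M) = (2 + M)/(2*M) (v(B, M) = (2 + M)/((2*M)) = (2 + M)*(1/(2*M)) = (2 + M)/(2*M))
T = -346/5 (T = -16 + 4*((½)*(2 + 5)/5 - 1*14) = -16 + 4*((½)*(⅕)*7 - 14) = -16 + 4*(7/10 - 14) = -16 + 4*(-133/10) = -16 - 266/5 = -346/5 ≈ -69.200)
A(Y) = -30 (A(Y) = -10 - 20 = -30)
-1568*(-1563 + A(T)) = -1568*(-1563 - 30) = -1568*(-1593) = 2497824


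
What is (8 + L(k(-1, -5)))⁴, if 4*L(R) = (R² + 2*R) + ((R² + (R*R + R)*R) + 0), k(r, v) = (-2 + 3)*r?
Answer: 4096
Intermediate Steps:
k(r, v) = r (k(r, v) = 1*r = r)
L(R) = R/2 + R²/2 + R*(R + R²)/4 (L(R) = ((R² + 2*R) + ((R² + (R*R + R)*R) + 0))/4 = ((R² + 2*R) + ((R² + (R² + R)*R) + 0))/4 = ((R² + 2*R) + ((R² + (R + R²)*R) + 0))/4 = ((R² + 2*R) + ((R² + R*(R + R²)) + 0))/4 = ((R² + 2*R) + (R² + R*(R + R²)))/4 = (2*R + 2*R² + R*(R + R²))/4 = R/2 + R²/2 + R*(R + R²)/4)
(8 + L(k(-1, -5)))⁴ = (8 + (¼)*(-1)*(2 + (-1)² + 3*(-1)))⁴ = (8 + (¼)*(-1)*(2 + 1 - 3))⁴ = (8 + (¼)*(-1)*0)⁴ = (8 + 0)⁴ = 8⁴ = 4096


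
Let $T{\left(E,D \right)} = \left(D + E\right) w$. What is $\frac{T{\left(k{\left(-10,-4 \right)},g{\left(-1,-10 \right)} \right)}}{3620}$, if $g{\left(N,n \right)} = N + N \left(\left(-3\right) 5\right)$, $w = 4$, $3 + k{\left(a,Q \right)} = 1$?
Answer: $\frac{12}{905} \approx 0.01326$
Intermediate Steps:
$k{\left(a,Q \right)} = -2$ ($k{\left(a,Q \right)} = -3 + 1 = -2$)
$g{\left(N,n \right)} = - 14 N$ ($g{\left(N,n \right)} = N + N \left(-15\right) = N - 15 N = - 14 N$)
$T{\left(E,D \right)} = 4 D + 4 E$ ($T{\left(E,D \right)} = \left(D + E\right) 4 = 4 D + 4 E$)
$\frac{T{\left(k{\left(-10,-4 \right)},g{\left(-1,-10 \right)} \right)}}{3620} = \frac{4 \left(\left(-14\right) \left(-1\right)\right) + 4 \left(-2\right)}{3620} = \left(4 \cdot 14 - 8\right) \frac{1}{3620} = \left(56 - 8\right) \frac{1}{3620} = 48 \cdot \frac{1}{3620} = \frac{12}{905}$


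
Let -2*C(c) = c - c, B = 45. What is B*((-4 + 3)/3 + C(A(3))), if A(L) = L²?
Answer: -15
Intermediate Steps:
C(c) = 0 (C(c) = -(c - c)/2 = -½*0 = 0)
B*((-4 + 3)/3 + C(A(3))) = 45*((-4 + 3)/3 + 0) = 45*((⅓)*(-1) + 0) = 45*(-⅓ + 0) = 45*(-⅓) = -15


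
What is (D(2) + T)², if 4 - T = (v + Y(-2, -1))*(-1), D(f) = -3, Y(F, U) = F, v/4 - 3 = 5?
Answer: 961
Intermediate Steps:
v = 32 (v = 12 + 4*5 = 12 + 20 = 32)
T = 34 (T = 4 - (32 - 2)*(-1) = 4 - 30*(-1) = 4 - 1*(-30) = 4 + 30 = 34)
(D(2) + T)² = (-3 + 34)² = 31² = 961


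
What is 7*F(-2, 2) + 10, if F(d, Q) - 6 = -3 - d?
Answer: 45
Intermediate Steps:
F(d, Q) = 3 - d (F(d, Q) = 6 + (-3 - d) = 3 - d)
7*F(-2, 2) + 10 = 7*(3 - 1*(-2)) + 10 = 7*(3 + 2) + 10 = 7*5 + 10 = 35 + 10 = 45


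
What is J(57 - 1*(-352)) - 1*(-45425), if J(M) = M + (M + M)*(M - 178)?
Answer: 234792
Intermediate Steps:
J(M) = M + 2*M*(-178 + M) (J(M) = M + (2*M)*(-178 + M) = M + 2*M*(-178 + M))
J(57 - 1*(-352)) - 1*(-45425) = (57 - 1*(-352))*(-355 + 2*(57 - 1*(-352))) - 1*(-45425) = (57 + 352)*(-355 + 2*(57 + 352)) + 45425 = 409*(-355 + 2*409) + 45425 = 409*(-355 + 818) + 45425 = 409*463 + 45425 = 189367 + 45425 = 234792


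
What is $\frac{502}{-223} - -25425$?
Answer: $\frac{5669273}{223} \approx 25423.0$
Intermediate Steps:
$\frac{502}{-223} - -25425 = 502 \left(- \frac{1}{223}\right) + 25425 = - \frac{502}{223} + 25425 = \frac{5669273}{223}$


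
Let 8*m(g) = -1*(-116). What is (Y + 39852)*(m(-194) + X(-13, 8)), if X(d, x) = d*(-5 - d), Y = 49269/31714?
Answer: -226240891863/63428 ≈ -3.5669e+6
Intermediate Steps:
Y = 49269/31714 (Y = 49269*(1/31714) = 49269/31714 ≈ 1.5535)
m(g) = 29/2 (m(g) = (-1*(-116))/8 = (⅛)*116 = 29/2)
(Y + 39852)*(m(-194) + X(-13, 8)) = (49269/31714 + 39852)*(29/2 - 1*(-13)*(5 - 13)) = 1263915597*(29/2 - 1*(-13)*(-8))/31714 = 1263915597*(29/2 - 104)/31714 = (1263915597/31714)*(-179/2) = -226240891863/63428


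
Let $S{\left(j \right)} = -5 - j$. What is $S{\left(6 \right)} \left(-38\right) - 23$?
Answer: $395$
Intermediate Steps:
$S{\left(6 \right)} \left(-38\right) - 23 = \left(-5 - 6\right) \left(-38\right) - 23 = \left(-11\right) \left(-38\right) - 23 = 418 - 23 = 395$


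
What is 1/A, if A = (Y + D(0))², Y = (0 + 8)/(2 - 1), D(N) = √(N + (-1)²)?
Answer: 1/81 ≈ 0.012346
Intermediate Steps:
D(N) = √(1 + N) (D(N) = √(N + 1) = √(1 + N))
Y = 8 (Y = 8/1 = 8*1 = 8)
A = 81 (A = (8 + √(1 + 0))² = (8 + √1)² = (8 + 1)² = 9² = 81)
1/A = 1/81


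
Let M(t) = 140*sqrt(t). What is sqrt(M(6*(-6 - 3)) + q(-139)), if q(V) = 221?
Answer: sqrt(221 + 420*I*sqrt(6)) ≈ 25.231 + 20.387*I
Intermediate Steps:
sqrt(M(6*(-6 - 3)) + q(-139)) = sqrt(140*sqrt(6*(-6 - 3)) + 221) = sqrt(140*sqrt(6*(-9)) + 221) = sqrt(140*sqrt(-54) + 221) = sqrt(140*(3*I*sqrt(6)) + 221) = sqrt(420*I*sqrt(6) + 221) = sqrt(221 + 420*I*sqrt(6))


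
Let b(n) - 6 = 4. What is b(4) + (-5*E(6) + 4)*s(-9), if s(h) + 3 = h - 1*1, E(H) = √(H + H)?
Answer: -42 + 130*√3 ≈ 183.17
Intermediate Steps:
E(H) = √2*√H (E(H) = √(2*H) = √2*√H)
b(n) = 10 (b(n) = 6 + 4 = 10)
s(h) = -4 + h (s(h) = -3 + (h - 1*1) = -3 + (h - 1) = -3 + (-1 + h) = -4 + h)
b(4) + (-5*E(6) + 4)*s(-9) = 10 + (-5*√2*√6 + 4)*(-4 - 9) = 10 + (-10*√3 + 4)*(-13) = 10 + (4 - 10*√3)*(-13) = 10 + (-52 + 130*√3) = -42 + 130*√3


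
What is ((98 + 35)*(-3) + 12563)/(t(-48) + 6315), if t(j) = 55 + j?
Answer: 6082/3161 ≈ 1.9241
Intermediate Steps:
((98 + 35)*(-3) + 12563)/(t(-48) + 6315) = ((98 + 35)*(-3) + 12563)/((55 - 48) + 6315) = (133*(-3) + 12563)/(7 + 6315) = (-399 + 12563)/6322 = 12164*(1/6322) = 6082/3161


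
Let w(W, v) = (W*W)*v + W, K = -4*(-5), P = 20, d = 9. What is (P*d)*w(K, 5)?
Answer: 363600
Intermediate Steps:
K = 20
w(W, v) = W + v*W² (w(W, v) = W²*v + W = v*W² + W = W + v*W²)
(P*d)*w(K, 5) = (20*9)*(20*(1 + 20*5)) = 180*(20*(1 + 100)) = 180*(20*101) = 180*2020 = 363600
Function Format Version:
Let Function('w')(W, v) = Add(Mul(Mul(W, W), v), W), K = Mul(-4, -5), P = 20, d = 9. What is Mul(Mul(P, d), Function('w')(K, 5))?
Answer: 363600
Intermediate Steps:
K = 20
Function('w')(W, v) = Add(W, Mul(v, Pow(W, 2))) (Function('w')(W, v) = Add(Mul(Pow(W, 2), v), W) = Add(Mul(v, Pow(W, 2)), W) = Add(W, Mul(v, Pow(W, 2))))
Mul(Mul(P, d), Function('w')(K, 5)) = Mul(Mul(20, 9), Mul(20, Add(1, Mul(20, 5)))) = Mul(180, Mul(20, Add(1, 100))) = Mul(180, Mul(20, 101)) = Mul(180, 2020) = 363600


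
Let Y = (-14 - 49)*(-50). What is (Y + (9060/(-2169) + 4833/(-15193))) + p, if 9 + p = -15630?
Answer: -137235284690/10984539 ≈ -12494.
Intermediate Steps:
p = -15639 (p = -9 - 15630 = -15639)
Y = 3150 (Y = -63*(-50) = 3150)
(Y + (9060/(-2169) + 4833/(-15193))) + p = (3150 + (9060/(-2169) + 4833/(-15193))) - 15639 = (3150 + (9060*(-1/2169) + 4833*(-1/15193))) - 15639 = (3150 + (-3020/723 - 4833/15193)) - 15639 = (3150 - 49377119/10984539) - 15639 = 34551920731/10984539 - 15639 = -137235284690/10984539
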